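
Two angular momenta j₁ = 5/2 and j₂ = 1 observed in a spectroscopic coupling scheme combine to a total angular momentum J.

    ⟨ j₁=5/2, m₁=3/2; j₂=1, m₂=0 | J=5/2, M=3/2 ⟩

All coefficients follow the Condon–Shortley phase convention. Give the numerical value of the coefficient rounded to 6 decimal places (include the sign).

triangle: 1!*4!*1!/7! = 24/5040
(j±m)!: 4!*1!*1!*1!*4!*1! = 576
prefactor² = (2J+1)*Δ*N² = 576/35
  k=0: +1/(0!*1!*1!*1!*3!*0!) = 1/6
  k=1: −1/(1!*0!*0!*0!*4!*1!) = -1/24
Σ = 1/8  ⇒  CG² = 576/35*(1/8)² = 9/35
CG = +√(9/35) = +0.507093

+0.507093  (= +√(9/35))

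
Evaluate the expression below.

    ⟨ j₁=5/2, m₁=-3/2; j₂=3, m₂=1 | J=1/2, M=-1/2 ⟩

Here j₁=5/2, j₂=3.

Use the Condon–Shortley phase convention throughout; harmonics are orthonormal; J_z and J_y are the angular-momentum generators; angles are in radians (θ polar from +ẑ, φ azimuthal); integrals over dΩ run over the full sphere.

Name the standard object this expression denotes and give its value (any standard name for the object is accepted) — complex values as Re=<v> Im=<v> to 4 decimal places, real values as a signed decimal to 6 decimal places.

This is a Clebsch–Gordan (vector-coupling) coefficient.
√[2·5!0!1!/7! · 1!4!4!2!0!1!] = √(384/7)
  +(−1)^4/∏(4,1,0,0,0,1)! = 1/24  (running 1/24)
⟨..|..⟩ = √(384/7)·(1/24) = +0.308607

Clebsch–Gordan coefficient, +√(2/21) ≈ +0.308607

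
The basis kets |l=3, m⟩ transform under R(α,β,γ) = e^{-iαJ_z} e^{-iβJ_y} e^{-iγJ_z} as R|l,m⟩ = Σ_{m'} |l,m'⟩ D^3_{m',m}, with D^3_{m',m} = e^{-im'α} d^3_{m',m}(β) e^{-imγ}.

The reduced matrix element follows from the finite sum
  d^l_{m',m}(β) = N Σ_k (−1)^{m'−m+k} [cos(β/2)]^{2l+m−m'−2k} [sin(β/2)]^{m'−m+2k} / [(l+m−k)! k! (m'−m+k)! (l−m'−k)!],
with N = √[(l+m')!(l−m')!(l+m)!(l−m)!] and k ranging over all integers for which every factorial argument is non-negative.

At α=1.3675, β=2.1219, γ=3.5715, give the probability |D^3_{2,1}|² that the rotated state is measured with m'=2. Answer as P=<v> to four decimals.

First d^3_{2,1}(β=2.1219), then the phase factors e^{-i(2)α} and e^{-i(1)γ}:
Half-angle: c=0.488043, s=0.872820. N=√(120·1·24·2)=75.894664
k: max(0,(1)−(2))=0 … min(3+(1),3−(2))=1
  k=0: (−1)^1·75.8947/(24)·0.4880^5·0.8728^1 = -0.076421
  k=1: (−1)^2·75.8947/(12)·0.4880^3·0.8728^3 = +0.488853
d^3_{2,1}(2.1219) = -0.076421 +0.488853 = +0.412431
|D^3_{2,1}|² = |d^3_{2,1}(β)|² = (+0.412431)² = 0.170099 (the z-rotation phases have unit modulus)

P=0.1701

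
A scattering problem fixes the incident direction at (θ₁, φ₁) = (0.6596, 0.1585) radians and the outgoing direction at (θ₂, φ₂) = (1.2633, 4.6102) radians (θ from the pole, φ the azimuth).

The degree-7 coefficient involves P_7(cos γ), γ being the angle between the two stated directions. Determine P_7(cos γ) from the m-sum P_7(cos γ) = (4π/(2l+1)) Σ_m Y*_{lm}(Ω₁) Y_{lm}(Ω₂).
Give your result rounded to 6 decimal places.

-0.180434

Term-by-term m-sum for l=7 (normalisation 4π/15 = 0.837758):
  [-7]  conj(Y_{7,-7})(Ω₁) = +0.007223+0.014531i ; Y_{7,-7}(Ω₂) = +0.234297-0.269671i ; Δ = +0.005611+0.001457i
  [-6]  conj(Y_{7,-6})(Ω₁) = +0.045480+0.063733i ; Y_{7,-6}(Ω₂) = -0.347161-0.244260i ; Δ = -0.000221-0.033235i
  [-5]  conj(Y_{7,-5})(Ω₁) = +0.158462+0.160729i ; Y_{7,-5}(Ω₂) = -0.026945+0.048065i ; Δ = -0.011995+0.003286i
  [-4]  conj(Y_{7,-4})(Ω₁) = +0.337222+0.247946i ; Y_{7,-4}(Ω₂) = -0.304258-0.131790i ; Δ = -0.069926-0.119882i
  [-3]  conj(Y_{7,-3})(Ω₁) = +0.397246+0.204544i ; Y_{7,-3}(Ω₂) = -0.053367+0.168591i ; Δ = -0.055684+0.056056i
  [-2]  conj(Y_{7,-2})(Ω₁) = +0.091468+0.030007i ; Y_{7,-2}(Ω₂) = -0.257911-0.053458i ; Δ = -0.021987-0.012629i
  [-1]  conj(Y_{7,-1})(Ω₁) = -0.357832-0.057196i ; Y_{7,-1}(Ω₂) = -0.022003+0.214566i ; Δ = +0.020146-0.075520i
  [+0]  conj(Y_{7,0})(Ω₁) = -0.219421-0.000000i ; Y_{7,0}(Ω₂) = -0.240340+0.000000i ; Δ = +0.052736+0.000000i
  [+1]  conj(Y_{7,1})(Ω₁) = +0.357832-0.057196i ; Y_{7,1}(Ω₂) = +0.022003+0.214566i ; Δ = +0.020146+0.075520i
  [+2]  conj(Y_{7,2})(Ω₁) = +0.091468-0.030007i ; Y_{7,2}(Ω₂) = -0.257911+0.053458i ; Δ = -0.021987+0.012629i
  [+3]  conj(Y_{7,3})(Ω₁) = -0.397246+0.204544i ; Y_{7,3}(Ω₂) = +0.053367+0.168591i ; Δ = -0.055684-0.056056i
  [+4]  conj(Y_{7,4})(Ω₁) = +0.337222-0.247946i ; Y_{7,4}(Ω₂) = -0.304258+0.131790i ; Δ = -0.069926+0.119882i
  [+5]  conj(Y_{7,5})(Ω₁) = -0.158462+0.160729i ; Y_{7,5}(Ω₂) = +0.026945+0.048065i ; Δ = -0.011995-0.003286i
  [+6]  conj(Y_{7,6})(Ω₁) = +0.045480-0.063733i ; Y_{7,6}(Ω₂) = -0.347161+0.244260i ; Δ = -0.000221+0.033235i
  [+7]  conj(Y_{7,7})(Ω₁) = -0.007223+0.014531i ; Y_{7,7}(Ω₂) = -0.234297-0.269671i ; Δ = +0.005611-0.001457i
Total Σ_m = -0.215377-0.000000i. Multiply by 0.837758: -0.180434-0.000000i. P_7(cos γ) = -0.180434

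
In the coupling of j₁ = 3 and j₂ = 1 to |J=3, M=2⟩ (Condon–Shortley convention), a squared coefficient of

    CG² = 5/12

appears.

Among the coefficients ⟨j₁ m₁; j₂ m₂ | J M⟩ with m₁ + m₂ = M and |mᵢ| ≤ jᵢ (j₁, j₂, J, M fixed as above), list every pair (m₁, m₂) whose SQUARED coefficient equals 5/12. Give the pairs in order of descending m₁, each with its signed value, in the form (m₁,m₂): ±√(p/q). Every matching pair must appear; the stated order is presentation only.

(1,1): −√(5/12)

Admissible pairs with m₁+m₂ = M = 2: (1,1), (2,0), (3,-1)
  (m₁,m₂)=(3,-1): CG² = 1/4, CG = +√(1/4)
  (m₁,m₂)=(2,0): CG² = 1/3, CG = +√(1/3)
  (m₁,m₂)=(1,1): CG² = 5/12, CG = −√(5/12)   ← matches the target
Pairs with CG² = 5/12: (1,1): −√(5/12)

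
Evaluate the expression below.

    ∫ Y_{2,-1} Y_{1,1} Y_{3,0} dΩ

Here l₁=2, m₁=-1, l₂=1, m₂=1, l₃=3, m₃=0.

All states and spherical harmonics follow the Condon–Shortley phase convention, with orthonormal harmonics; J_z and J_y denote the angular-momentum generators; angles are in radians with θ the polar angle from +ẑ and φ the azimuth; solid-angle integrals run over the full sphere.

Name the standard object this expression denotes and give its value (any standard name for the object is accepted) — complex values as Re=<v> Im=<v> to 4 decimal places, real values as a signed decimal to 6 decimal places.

Gaunt coefficient, +0.143048

This is a Gaunt coefficient — the integral of a triple product of spherical harmonics over the sphere.
Checks pass: Σm=0; 6 even; l₃=3∈[1,3].
(2·2+1)(2·1+1)(2·3+1) = 105
Δ: 0! 4! 2! / 7! → 1/105
sum: t=0:+1/4 = 1/4
3j²(2 1 3; 0 0 0) = Δ·Π!·Σ² = 3/35  (sign -1)
sum: t=0:+1/12 = 1/12
3j²(2 1 3; -1 1 0) = Δ·Π!·Σ² = 1/35  (sign -1)
combine: 4πI² = 105·3/35·1/35 = 9/35
take √, sign +1: I = 0.14304817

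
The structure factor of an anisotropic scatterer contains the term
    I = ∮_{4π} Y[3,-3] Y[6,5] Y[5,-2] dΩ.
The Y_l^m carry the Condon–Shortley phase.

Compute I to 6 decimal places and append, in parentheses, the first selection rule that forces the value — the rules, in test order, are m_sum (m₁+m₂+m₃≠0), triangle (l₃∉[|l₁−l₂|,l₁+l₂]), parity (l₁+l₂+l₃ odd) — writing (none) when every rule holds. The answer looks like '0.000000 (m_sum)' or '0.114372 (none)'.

Checks pass: Σm=0; 14 even; l₃=5∈[3,9].
(2·3+1)(2·6+1)(2·5+1) = 1001
Δ: 4! 2! 8! / 15! → 1/675675
sum: t=1:−1/8640 t=2:+1/2304 t=3:−1/8640 = 7/34560
3j²(3 6 5; 0 0 0) = Δ·Π!·Σ² = 7/429  (sign -1)
sum: t=4:+1/241920 = 1/241920
3j²(3 6 5; -3 5 -2) = Δ·Π!·Σ² = 2/91  (sign -1)
combine: 4πI² = 1001·7/429·2/91 = 14/39
take √, sign +1: I = 0.16901560
No selection rule forces the value: the integral is nonzero (none).

0.169016 (none)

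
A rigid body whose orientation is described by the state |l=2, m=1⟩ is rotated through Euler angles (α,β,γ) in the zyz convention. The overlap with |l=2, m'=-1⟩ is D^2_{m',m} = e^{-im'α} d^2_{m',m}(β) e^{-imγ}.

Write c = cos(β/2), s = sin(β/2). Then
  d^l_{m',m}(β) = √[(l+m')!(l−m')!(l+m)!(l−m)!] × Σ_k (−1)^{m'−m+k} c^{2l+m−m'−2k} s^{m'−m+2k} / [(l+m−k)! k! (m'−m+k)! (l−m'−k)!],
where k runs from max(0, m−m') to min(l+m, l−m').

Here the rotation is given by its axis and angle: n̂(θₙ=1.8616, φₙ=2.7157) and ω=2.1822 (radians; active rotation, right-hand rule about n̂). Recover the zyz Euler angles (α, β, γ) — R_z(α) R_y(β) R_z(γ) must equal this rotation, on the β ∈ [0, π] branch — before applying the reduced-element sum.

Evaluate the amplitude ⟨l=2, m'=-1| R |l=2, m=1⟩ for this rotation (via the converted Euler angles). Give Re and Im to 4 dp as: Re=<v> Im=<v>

Re=-0.0527 Im=0.0602

Axis–angle → zyz. n̂ = (sinθₙcosφₙ, sinθₙsinφₙ, cosθₙ) = (-0.872435, +0.395788, -0.286722), ω = 2.1822.
R = I cosω + sinω [n̂]ₓ + (1−cosω) n̂n̂ᵀ gives
  R = [+0.624034, -0.308726, +0.717823; -0.778287, -0.327451, +0.535766; +0.069647, -0.893009, -0.444618]
β = atan2(√(R₁₃²+R₂₃²), R₃₃) = 2.031544; α = atan2(R₂₃, R₁₃) mod 2π = 0.641178; γ = atan2(R₃₂, −R₃₁) mod 2π = 4.634556
First d^2_{-1,1}(β=2.0315), then the phase factors e^{-i(-1)α} and e^{-i(1)γ}:
Half-angle: c=0.526964, s=0.849888. N=√(1·6·6·1)=6.000000
k: max(0,(1)−(-1))=2 … min(2+(1),2−(-1))=3
  k=2: (−1)^0·6.0000/(2)·0.5270^2·0.8499^2 = +0.601736
  k=3: (−1)^1·6.0000/(6)·0.5270^0·0.8499^4 = -0.521730
d^2_{-1,1}(2.0315) = +0.601736 -0.521730 = +0.080006
Phases: e^{-i·(-1)·0.6412}=+0.801392+0.598140i, e^{-i·(1)·4.6346}=-0.077755+0.996973i ⇒ D=-0.052695+0.060201i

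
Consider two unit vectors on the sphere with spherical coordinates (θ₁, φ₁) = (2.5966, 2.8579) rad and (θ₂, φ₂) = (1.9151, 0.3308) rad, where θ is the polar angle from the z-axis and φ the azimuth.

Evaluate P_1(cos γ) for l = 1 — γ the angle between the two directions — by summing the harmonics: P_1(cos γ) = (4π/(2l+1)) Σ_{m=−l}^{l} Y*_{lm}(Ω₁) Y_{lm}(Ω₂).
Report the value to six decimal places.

Summing Y*_{l m}(θ₁,φ₁)·Y_{l m}(θ₂,φ₂) over m ∈ [−1, 1]; prefactor 4π/(2·1+1) = 4.188790:
  m=-1: (-0.17195 + 0.05013j) × (0.30758 - 0.10563j) = -0.04759 + 0.03358j  (running Σ = -0.04759 + 0.03358j)
  m=0: (-0.41782 + 0.00000j) × (-0.16492 + 0.00000j) = 0.06891 + 0.00000j  (running Σ = 0.02131 + 0.03358j)
  m=1: (0.17195 + 0.05013j) × (-0.30758 - 0.10563j) = -0.04759 - 0.03358j  (running Σ = -0.02628 + 0.00000j)
Accumulated sum -0.02628 + 0.00000j; after 4π/(2l+1) scaling, -0.11008 + 0.00000j ⇒ P_1 = -0.110075

-0.110075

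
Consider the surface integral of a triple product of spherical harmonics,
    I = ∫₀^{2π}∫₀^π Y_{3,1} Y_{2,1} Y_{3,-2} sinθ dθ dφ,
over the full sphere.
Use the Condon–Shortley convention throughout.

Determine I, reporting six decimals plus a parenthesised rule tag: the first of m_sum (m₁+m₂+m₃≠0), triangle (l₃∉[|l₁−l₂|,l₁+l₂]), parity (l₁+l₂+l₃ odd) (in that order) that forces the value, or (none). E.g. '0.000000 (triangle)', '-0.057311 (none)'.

Checks pass: Σm=0; 8 even; l₃=3∈[1,5].
(2·3+1)(2·2+1)(2·3+1) = 245
Δ: 2! 4! 2! / 9! → 1/3780
sum: t=0:+1/24 t=1:−1/4 t=2:+1/24 = -1/6
3j²(3 2 3; 0 0 0) = Δ·Π!·Σ² = 4/105  (sign +1)
sum: t=1:−1/12 t=2:+1/48 = -1/16
3j²(3 2 3; 1 1 -2) = Δ·Π!·Σ² = 1/28  (sign +1)
combine: 4πI² = 245·4/105·1/28 = 1/3
take √, sign +1: I = 0.16286750
No selection rule forces the value: the integral is nonzero (none).

0.162868 (none)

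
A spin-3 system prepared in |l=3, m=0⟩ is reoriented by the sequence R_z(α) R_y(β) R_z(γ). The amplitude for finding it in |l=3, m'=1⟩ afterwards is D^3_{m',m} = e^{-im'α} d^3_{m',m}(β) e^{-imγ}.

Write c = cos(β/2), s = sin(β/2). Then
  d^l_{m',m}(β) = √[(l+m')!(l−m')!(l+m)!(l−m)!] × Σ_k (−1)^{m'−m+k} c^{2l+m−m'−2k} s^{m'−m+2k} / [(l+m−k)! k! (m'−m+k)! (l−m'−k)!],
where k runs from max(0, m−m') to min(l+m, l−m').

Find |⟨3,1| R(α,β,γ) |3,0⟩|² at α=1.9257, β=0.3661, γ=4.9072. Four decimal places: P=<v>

P=0.2711

First d^3_{1,0}(β=0.3661), then the phase factors e^{-i(1)α} and e^{-i(0)γ}:
Half-angle: c=0.983293, s=0.182029. N=√(24·2·6·6)=41.569219
k: max(0,(0)−(1))=0 … min(3+(0),3−(1))=2
  k=0: (−1)^1·41.5692/(12)·0.9833^5·0.1820^1 = -0.579625
  k=1: (−1)^2·41.5692/(4)·0.9833^3·0.1820^3 = +0.059592
  k=2: (−1)^3·41.5692/(12)·0.9833^1·0.1820^5 = -0.000681
d^3_{1,0}(0.3661) = -0.579625 +0.059592 -0.000681 = -0.520714
|D^3_{1,0}|² = |d^3_{1,0}(β)|² = (-0.520714)² = 0.271143 (the z-rotation phases have unit modulus)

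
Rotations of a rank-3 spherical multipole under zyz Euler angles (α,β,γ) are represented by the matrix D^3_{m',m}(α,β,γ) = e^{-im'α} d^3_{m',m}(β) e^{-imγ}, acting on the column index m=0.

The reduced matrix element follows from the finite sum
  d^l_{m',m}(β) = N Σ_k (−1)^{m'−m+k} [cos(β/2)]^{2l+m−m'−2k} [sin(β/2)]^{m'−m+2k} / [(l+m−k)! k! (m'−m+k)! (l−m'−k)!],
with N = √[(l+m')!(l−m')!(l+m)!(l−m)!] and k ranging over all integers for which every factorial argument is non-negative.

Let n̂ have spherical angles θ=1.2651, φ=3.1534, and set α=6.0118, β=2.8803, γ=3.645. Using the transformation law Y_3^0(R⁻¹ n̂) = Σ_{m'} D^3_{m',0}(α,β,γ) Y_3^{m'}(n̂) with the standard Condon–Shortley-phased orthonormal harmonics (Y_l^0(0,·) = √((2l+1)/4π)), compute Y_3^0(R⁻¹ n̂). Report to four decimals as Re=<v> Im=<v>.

Need the full column D^3_{m',0} for m'=−3..3 at α=6.0118, β=2.8803, γ=3.6450.
cos(β/2)=0.130275, sin(β/2)=0.991478
d^3_{-3,0}: single k=3 term ⇒ +0.009637;  D = +0.006616-0.007008i
d^3_{-2,0}: k∈[2..3] ⇒ +0.001551 -0.089829 = -0.088278;  D = -0.075591+0.045596i
d^3_{-1,0}: k∈[1..3] ⇒ +0.000129 -0.022395 +0.432381 = +0.410115;  D = +0.395105-0.109938i
d^3_{0,0}: k∈[0..3] ⇒ +0.000005 -0.002548 +0.147604 -0.949944 = -0.804884;  D = -0.804884+0.000000i
d^3_{1,0}: k∈[0..2] ⇒ -0.000129 +0.022395 -0.432381 = -0.410115;  D = -0.395105-0.109938i
d^3_{2,0}: k∈[0..1] ⇒ +0.001551 -0.089829 = -0.088278;  D = -0.075591-0.045596i
d^3_{3,0}: single k=0 term ⇒ -0.009637;  D = -0.006616-0.007008i
Y_3^{m'}(θ=1.2651,φ=3.1534) and Σ D·Y over m':
  (+0.0066-0.0070i)·(-0.3616+0.0128i)  (-0.0756+0.0456i)·(+0.2796-0.0066i)  (+0.3951-0.1099i)·(+0.1686-0.0020i)  (-0.8049+0.0000i)·(-0.2861+0.0000i)  (-0.3951-0.1099i)·(-0.1686-0.0020i)  (-0.0756-0.0456i)·(+0.2796+0.0066i)  (-0.0066-0.0070i)·(+0.3616+0.0128i)
Y_3^0(R⁻¹ n̂) = +0.316772-0.000000i

Re=0.3168 Im=0.0000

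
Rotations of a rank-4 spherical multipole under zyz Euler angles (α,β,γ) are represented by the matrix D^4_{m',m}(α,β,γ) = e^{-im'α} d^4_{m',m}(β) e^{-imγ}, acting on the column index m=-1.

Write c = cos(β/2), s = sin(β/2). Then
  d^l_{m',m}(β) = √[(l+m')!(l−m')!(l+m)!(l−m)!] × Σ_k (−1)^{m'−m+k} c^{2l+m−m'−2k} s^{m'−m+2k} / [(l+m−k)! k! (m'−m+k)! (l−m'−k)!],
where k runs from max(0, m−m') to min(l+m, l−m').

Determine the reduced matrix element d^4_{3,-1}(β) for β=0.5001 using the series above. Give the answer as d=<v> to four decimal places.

d=0.0420

d^4_{3,-1}(β=0.5001) via the finite sum:
With c≡cos(β/2)=0.968900 and s≡sin(β/2)=0.247452, N=[5040·1·6·120]^{1/2}=1904.940944
The bounds max(0,m−m')=0 and min(l+m,l−m')=1 give 2 terms
  k=0: (−1)^4·1904.9409/(144)·0.9689^4·0.2475^4 = +0.043712
  k=1: (−1)^5·1904.9409/(240)·0.9689^2·0.2475^6 = -0.001711
d^4_{3,-1}(0.5001) = +0.043712 -0.001711 = +0.042001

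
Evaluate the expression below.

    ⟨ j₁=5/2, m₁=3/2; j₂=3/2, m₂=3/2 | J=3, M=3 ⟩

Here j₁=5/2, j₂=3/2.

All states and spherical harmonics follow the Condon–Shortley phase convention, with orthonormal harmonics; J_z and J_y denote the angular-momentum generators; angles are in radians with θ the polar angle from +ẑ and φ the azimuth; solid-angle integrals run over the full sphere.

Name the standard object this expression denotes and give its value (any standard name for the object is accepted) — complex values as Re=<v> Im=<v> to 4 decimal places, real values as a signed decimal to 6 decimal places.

This is a Clebsch–Gordan (vector-coupling) coefficient.
triangle: 1!×4!×2!/8! = 48/40320
(j±m)!: 4!×1!×3!×0!×6!×0! = 103680
prefactor² = (2J+1)×Δ×N² = 864
  k=1: −1/(1!×0!×0!×2!×4!×0!) = -1/48
Σ = -1/48  ⇒  CG² = 864×(-1/48)² = 3/8
CG = −√(3/8) = -0.612372

Clebsch–Gordan coefficient, −√(3/8) ≈ -0.612372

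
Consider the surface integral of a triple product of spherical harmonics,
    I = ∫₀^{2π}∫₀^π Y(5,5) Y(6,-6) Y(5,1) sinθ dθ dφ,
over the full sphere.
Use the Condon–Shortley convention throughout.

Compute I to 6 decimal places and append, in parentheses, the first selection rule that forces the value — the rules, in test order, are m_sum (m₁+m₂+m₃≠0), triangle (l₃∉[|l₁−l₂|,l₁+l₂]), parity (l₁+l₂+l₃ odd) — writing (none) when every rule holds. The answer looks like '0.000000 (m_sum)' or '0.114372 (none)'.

Checks pass: Σm=0; 16 even; l₃=5∈[1,11].
(2·5+1)(2·6+1)(2·5+1) = 1573
Δ: 6! 4! 6! / 17! → 1/28588560
sum: t=1:−1/345600 t=2:+1/13824 t=3:−1/5184 t=4:+1/13824 t=5:−1/345600 = -7/129600
3j²(5 6 5; 0 0 0) = Δ·Π!·Σ² = 80/7293  (sign +1)
sum: t=0:+1/12441600 = 1/12441600
3j²(5 6 5; 5 -6 1) = Δ·Π!·Σ² = 3/442  (sign +1)
combine: 4πI² = 1573·80/7293·3/442 = 440/3757
take √, sign +1: I = 0.09653856
No selection rule forces the value: the integral is nonzero (none).

0.096539 (none)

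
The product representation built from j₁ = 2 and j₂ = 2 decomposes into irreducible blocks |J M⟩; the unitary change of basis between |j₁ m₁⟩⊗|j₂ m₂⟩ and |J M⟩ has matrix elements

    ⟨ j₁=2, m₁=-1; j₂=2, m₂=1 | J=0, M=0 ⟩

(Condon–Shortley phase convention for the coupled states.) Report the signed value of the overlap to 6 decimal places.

triangle: 4!×0!×0!/5! = 24/120
(j±m)!: 1!×3!×3!×1!×0!×0! = 36
prefactor² = (2J+1)×Δ×N² = 36/5
  k=3: −1/(3!×1!×0!×0!×0!×0!) = -1/6
Σ = -1/6  ⇒  CG² = 36/5×(-1/6)² = 1/5
CG = −√(1/5) = -0.447214

-0.447214  (= −√(1/5))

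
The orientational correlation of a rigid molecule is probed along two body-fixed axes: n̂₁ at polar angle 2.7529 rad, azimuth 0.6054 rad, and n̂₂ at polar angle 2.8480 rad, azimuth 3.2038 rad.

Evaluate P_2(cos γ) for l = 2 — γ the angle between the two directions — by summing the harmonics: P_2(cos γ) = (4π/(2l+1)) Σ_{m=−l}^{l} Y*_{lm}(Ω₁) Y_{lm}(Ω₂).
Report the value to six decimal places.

Expand P_2 via completeness: Σ_{m} conj(Y_{2,m}) at Ω₁ times Y_{2,m} at Ω₂ —
  term(m=-2) = 0.00084 + 0.00159j   from Y*(Ω₁)=0.01954 + 0.05192j, Y(Ω₂)=0.03210 - 0.00401j
  term(m=-1) = -0.04964 - 0.02997j   from Y*(Ω₁)=-0.22279 - 0.15419j, Y(Ω₂)=0.21359 - 0.01330j
  term(m=+0) = 0.27295 + 0.00000j   from Y*(Ω₁)=0.49489 + 0.00000j, Y(Ω₂)=0.55154 + 0.00000j
  term(m=+1) = -0.04964 + 0.02997j   from Y*(Ω₁)=0.22279 - 0.15419j, Y(Ω₂)=-0.21359 - 0.01330j
  term(m=+2) = 0.00084 - 0.00159j   from Y*(Ω₁)=0.01954 - 0.05192j, Y(Ω₂)=0.03210 + 0.00401j
Accumulated sum 0.17535 - 0.00000j; after 4π/(2l+1) scaling, 0.44071 - 0.00000j ⇒ P_2 = 0.440706

0.440706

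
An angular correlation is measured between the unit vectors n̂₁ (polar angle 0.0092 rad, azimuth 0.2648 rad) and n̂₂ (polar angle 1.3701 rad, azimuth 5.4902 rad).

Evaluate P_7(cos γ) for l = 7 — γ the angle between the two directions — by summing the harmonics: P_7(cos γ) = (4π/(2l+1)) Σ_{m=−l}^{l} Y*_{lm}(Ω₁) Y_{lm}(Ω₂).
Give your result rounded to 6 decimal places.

-0.293996

Addition theorem: P_7(cos γ) = (4π/15) Σ_m Y*_{lm}(Ω₁) Y_{lm}(Ω₂), m = −7…7:
  m=-7: Y*=(-0.000000, 0.000000)  Y=(0.322649, -0.290076)  product (0.000000, 0.000000)
  m=-6: Y*=(-0.000000, 0.000000)  Y=(0.015029, -0.329916)  product (0.000000, 0.000000)
  m=-5: Y*=(0.000000, 0.000000)  Y=(0.108942, 0.117538)  product (-0.000000, 0.000000)
  m=-4: Y*=(0.000000, 0.000000)  Y=(0.334849, 0.010165)  product (0.000000, 0.000000)
  m=-3: Y*=(0.000005, 0.000005)  Y=(-0.045382, 0.043362)  product (-0.000000, -0.000000)
  m=-2: Y*=(0.000548, 0.000321)  Y=(-0.004933, 0.325059)  product (-0.000107, 0.000177)
  m=-1: Y*=(0.036277, 0.009837)  Y=(-0.017121, -0.017383)  product (-0.000450, -0.000799)
  m=+0: Y*=(1.091254, -0.000000)  Y=(-0.320564, 0.000000)  product (-0.349817, 0.000000)
  m=+1: Y*=(-0.036277, 0.009837)  Y=(0.017121, -0.017383)  product (-0.000450, 0.000799)
  m=+2: Y*=(0.000548, -0.000321)  Y=(-0.004933, -0.325059)  product (-0.000107, -0.000177)
  m=+3: Y*=(-0.000005, 0.000005)  Y=(0.045382, 0.043362)  product (-0.000000, 0.000000)
  m=+4: Y*=(0.000000, -0.000000)  Y=(0.334849, -0.010165)  product (0.000000, -0.000000)
  m=+5: Y*=(-0.000000, 0.000000)  Y=(-0.108942, 0.117538)  product (-0.000000, -0.000000)
  m=+6: Y*=(-0.000000, -0.000000)  Y=(0.015029, 0.329916)  product (0.000000, -0.000000)
  m=+7: Y*=(0.000000, 0.000000)  Y=(-0.322649, -0.290076)  product (0.000000, -0.000000)
Total Σ_m = (-0.350932, -0.000000). Multiply by 0.837758: (-0.293996, -0.000000). P_7(cos γ) = -0.293996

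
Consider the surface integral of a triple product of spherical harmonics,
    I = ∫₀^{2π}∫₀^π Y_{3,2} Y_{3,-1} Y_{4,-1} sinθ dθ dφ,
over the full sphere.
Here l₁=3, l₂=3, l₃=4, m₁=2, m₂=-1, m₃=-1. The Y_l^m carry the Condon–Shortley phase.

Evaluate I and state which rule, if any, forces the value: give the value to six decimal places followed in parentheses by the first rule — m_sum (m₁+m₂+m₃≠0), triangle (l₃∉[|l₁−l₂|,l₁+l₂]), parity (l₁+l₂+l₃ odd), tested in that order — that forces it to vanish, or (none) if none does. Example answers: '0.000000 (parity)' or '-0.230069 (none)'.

0.145070 (none)

Rules hold: Σm=0, L=10 even, 0≤4≤6.
N = 7·7·9 = 441
Δ = 2!·4!·4!/11! = 1/34650
Racah Σ t=0..2: t=0:+1/72 t=1:−1/16 t=2:+1/72 = -5/144
⇒ 3j(3 3 4; 0 0 0)² = 2/77, sgn -1
Racah Σ t=0..1: t=0:+1/48 t=1:−1/144 = 1/72
⇒ 3j(3 3 4; 2 -1 -1)² = 16/693, sgn -1
4πI² = N·(3j₀)²·(3jₘ)² = 32/121
I = +1·√(0.264463/4π) = 0.14506992
No selection rule forces the value: the integral is nonzero (none).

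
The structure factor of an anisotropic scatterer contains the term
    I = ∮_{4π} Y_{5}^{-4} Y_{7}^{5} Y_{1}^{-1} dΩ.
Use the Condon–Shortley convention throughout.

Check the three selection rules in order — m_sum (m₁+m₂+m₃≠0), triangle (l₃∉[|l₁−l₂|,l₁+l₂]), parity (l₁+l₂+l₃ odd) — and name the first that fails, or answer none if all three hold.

Σmᵢ = 0  ✓
l₃∈[|l₁−l₂|,l₁+l₂]=[2,12] required, l₃=1 fails  ✗
Σlᵢ = 13 ⇒ odd

triangle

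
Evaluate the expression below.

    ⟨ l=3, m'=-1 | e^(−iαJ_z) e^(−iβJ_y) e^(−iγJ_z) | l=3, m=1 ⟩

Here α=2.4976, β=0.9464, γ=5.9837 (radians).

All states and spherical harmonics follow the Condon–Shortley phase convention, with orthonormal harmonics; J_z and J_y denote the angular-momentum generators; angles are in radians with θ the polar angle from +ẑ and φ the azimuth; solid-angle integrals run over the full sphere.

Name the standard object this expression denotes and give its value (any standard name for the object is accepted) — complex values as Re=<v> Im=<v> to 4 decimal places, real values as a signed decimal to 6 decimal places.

This is a Wigner D-matrix element — the rotation-matrix element ⟨l m'| R(α,β,γ) |l m⟩ in the angular-momentum basis.
D^3_{-1,1}(2.4976,0.9464,5.9837) = e^{-i·-1·2.4976}·d^3_{-1,1}(0.9464)·e^{-i·1·5.9837}. Compute d first:
Half-angle: c=0.890114, s=0.455737. N=√(2·24·24·2)=48.000000
k∈{2,3,4} keeps every argument non-negative
  k=2: (−1)^0·48.0000/(8)·0.8901^4·0.4557^2 = +0.782282
  k=3: (−1)^1·48.0000/(6)·0.8901^2·0.4557^4 = -0.273425
  k=4: (−1)^2·48.0000/(48)·0.8901^0·0.4557^6 = +0.008960
d^3_{-1,1}(0.9464) = +0.782282 -0.273425 +0.008960 = +0.517816
D = (-0.799705+0.600393i)·(+0.517816)·(+0.955488+0.295028i) = -0.487390+0.174884i

Wigner D-matrix element, Re=-0.4874 Im=0.1749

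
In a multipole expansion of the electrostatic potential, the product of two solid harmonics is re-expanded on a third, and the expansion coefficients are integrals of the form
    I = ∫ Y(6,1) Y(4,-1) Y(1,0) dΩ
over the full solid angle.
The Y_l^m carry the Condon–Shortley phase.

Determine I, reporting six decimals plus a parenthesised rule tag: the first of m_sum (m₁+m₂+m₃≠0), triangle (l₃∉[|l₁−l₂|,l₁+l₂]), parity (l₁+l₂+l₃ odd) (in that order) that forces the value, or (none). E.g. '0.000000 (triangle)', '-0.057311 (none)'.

triangle: need 2≤l₃≤10, have 1; I=0

0.000000 (triangle)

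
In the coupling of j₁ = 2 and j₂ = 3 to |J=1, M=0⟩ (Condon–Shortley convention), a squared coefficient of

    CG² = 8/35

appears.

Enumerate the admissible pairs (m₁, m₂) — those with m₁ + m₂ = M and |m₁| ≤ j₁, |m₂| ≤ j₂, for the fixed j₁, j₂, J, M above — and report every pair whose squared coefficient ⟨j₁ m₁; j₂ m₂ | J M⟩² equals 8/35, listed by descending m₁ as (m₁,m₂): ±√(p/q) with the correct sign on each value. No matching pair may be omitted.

Admissible pairs with m₁+m₂ = M = 0: (-2,2), (-1,1), (0,0), (1,-1), (2,-2)
  (m₁,m₂)=(2,-2): CG² = 1/7, CG = +√(1/7)
  (m₁,m₂)=(1,-1): CG² = 8/35, CG = −√(8/35)   ← matches the target
  (m₁,m₂)=(0,0): CG² = 9/35, CG = +√(9/35)
  (m₁,m₂)=(-1,1): CG² = 8/35, CG = −√(8/35)   ← matches the target
  (m₁,m₂)=(-2,2): CG² = 1/7, CG = +√(1/7)
Pairs with CG² = 8/35: (1,-1): −√(8/35); (-1,1): −√(8/35)

(1,-1): −√(8/35); (-1,1): −√(8/35)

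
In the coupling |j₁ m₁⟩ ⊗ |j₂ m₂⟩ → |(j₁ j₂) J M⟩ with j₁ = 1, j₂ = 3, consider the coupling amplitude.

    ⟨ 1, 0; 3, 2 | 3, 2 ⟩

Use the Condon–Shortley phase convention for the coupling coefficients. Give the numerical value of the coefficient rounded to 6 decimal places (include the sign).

−√(1/3) ≈ -0.577350

√[7·1!1!5!/8! · 1!1!5!1!5!1!] = √(300)
  +(−1)^0/∏(0,1,1,5,0,0)! = 1/120  (running 1/120)
  +(−1)^1/∏(1,0,0,4,1,1)! = -1/24  (running -1/30)
⟨..|..⟩ = √(300)·(-1/30) = -0.577350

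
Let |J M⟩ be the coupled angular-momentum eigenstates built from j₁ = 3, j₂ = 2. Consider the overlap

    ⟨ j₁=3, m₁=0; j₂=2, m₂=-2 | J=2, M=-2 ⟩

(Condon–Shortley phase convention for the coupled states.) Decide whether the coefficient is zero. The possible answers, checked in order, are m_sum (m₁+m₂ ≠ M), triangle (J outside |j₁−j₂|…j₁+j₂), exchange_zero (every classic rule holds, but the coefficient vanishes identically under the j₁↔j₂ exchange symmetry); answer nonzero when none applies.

nonzero

m-sum: m₁+m₂ = 0+(-2) = -2, M = -2  ✓
triangle: |j₁−j₂| = 1 ≤ J = 2 ≤ j₁+j₂ = 5  ✓
exchange: j₁≠j₂ or m₁≠m₂ — the exchange symmetry imposes no constraint here
value check: CG = +√(1/14) = +0.267261 ≠ 0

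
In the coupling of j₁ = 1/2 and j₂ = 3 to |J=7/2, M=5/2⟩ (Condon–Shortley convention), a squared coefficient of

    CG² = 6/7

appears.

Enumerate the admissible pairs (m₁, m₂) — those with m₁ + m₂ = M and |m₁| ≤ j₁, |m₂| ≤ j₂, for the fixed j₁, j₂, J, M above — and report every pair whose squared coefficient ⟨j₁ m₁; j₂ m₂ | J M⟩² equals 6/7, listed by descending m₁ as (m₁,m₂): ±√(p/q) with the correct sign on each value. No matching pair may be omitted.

Admissible pairs with m₁+m₂ = M = 5/2: (-1/2,3), (1/2,2)
  (m₁,m₂)=(1/2,2): CG² = 6/7, CG = +√(6/7)   ← matches the target
  (m₁,m₂)=(-1/2,3): CG² = 1/7, CG = +√(1/7)
Pairs with CG² = 6/7: (1/2,2): +√(6/7)

(1/2,2): +√(6/7)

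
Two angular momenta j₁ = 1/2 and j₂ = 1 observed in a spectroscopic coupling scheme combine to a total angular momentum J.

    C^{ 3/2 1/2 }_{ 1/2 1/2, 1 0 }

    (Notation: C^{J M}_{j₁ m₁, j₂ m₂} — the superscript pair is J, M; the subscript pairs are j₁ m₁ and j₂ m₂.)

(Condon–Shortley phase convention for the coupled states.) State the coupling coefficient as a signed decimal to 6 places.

j₁+j₂−J=0  J+j₁−j₂=1  J−j₁+j₂=2  j₁+j₂+J+1=4
(j₁±m₁, j₂±m₂, J±M) = (1,0,1,1,2,1)
P² = 2/3
sum k=0..0:
  [0] +1/1 = 1
S = 1
C² = P²·S² = 2/3 ; C = +0.816497

+0.816497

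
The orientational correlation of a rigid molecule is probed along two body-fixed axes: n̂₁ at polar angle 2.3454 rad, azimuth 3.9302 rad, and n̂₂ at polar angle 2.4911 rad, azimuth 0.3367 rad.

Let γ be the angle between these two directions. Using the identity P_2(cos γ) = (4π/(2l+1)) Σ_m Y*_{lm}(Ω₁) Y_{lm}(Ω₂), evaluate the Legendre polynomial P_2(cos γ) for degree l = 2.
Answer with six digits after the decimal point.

Term-by-term m-sum for l=2 (normalisation 4π/5 = 2.513274):
  m=-2: Y*=-0.00127 + 0.19730j  Y=0.11073 - 0.08834j  product 0.01729 + 0.02196j
  m=-1: Y*=0.27220 + 0.27395j  Y=-0.35139 + 0.12300j  product -0.12934 - 0.06278j
  m=+0: Y*=0.14748 + 0.00000j  Y=0.28380 + 0.00000j  product 0.04186 + 0.00000j
  m=+1: Y*=-0.27220 + 0.27395j  Y=0.35139 + 0.12300j  product -0.12934 + 0.06278j
  m=+2: Y*=-0.00127 - 0.19730j  Y=0.11073 + 0.08834j  product 0.01729 - 0.02196j
Total Σ_m = -0.18225 - 0.00000j. Multiply by 2.513274: -0.45805 - 0.00000j. P_2(cos γ) = -0.458046

-0.458046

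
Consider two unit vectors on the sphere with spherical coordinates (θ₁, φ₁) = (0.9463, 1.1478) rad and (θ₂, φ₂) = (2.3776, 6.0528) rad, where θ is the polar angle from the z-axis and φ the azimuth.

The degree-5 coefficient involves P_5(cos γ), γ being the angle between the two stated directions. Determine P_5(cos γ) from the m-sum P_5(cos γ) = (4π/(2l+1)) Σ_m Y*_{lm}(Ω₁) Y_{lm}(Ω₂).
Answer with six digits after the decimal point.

Summing Y*_{l m}(θ₁,φ₁)·Y_{l m}(θ₂,φ₂) over m ∈ [−5, 5]; prefactor 4π/(2·5+1) = 1.142397:
  [-5]  conj(Y_{5,-5})(Ω₁) = (0.139534, -0.084437) ; Y_{5,-5}(Ω₂) = (0.029914, 0.067190) ; Δ = (0.009847, 0.006850)
  [-4]  conj(Y_{5,-4})(Ω₁) = (-0.044937, -0.368982) ; Y_{5,-4}(Ω₂) = (-0.146770, -0.193365) ; Δ = (-0.064753, 0.062845)
  [-3]  conj(Y_{5,-3})(Ω₁) = (-0.366251, -0.114020) ; Y_{5,-3}(Ω₂) = (0.325893, 0.269605) ; Δ = (-0.088618, -0.135902)
  [-2]  conj(Y_{5,-2})(Ω₁) = (-0.011061, 0.012490) ; Y_{5,-2}(Ω₂) = (-0.295984, -0.146929) ; Δ = (0.005109, -0.002072)
  [-1]  conj(Y_{5,-1})(Ω₁) = (-0.142049, -0.315545) ; Y_{5,-1}(Ω₂) = (-0.127402, -0.029882) ; Δ = (0.008668, 0.044446)
  [+0]  conj(Y_{5,0})(Ω₁) = (-0.107187, -0.000000) ; Y_{5,0}(Ω₂) = (0.369115, 0.000000) ; Δ = (-0.039564, -0.000000)
  [+1]  conj(Y_{5,1})(Ω₁) = (0.142049, -0.315545) ; Y_{5,1}(Ω₂) = (0.127402, -0.029882) ; Δ = (0.008668, -0.044446)
  [+2]  conj(Y_{5,2})(Ω₁) = (-0.011061, -0.012490) ; Y_{5,2}(Ω₂) = (-0.295984, 0.146929) ; Δ = (0.005109, 0.002072)
  [+3]  conj(Y_{5,3})(Ω₁) = (0.366251, -0.114020) ; Y_{5,3}(Ω₂) = (-0.325893, 0.269605) ; Δ = (-0.088618, 0.135902)
  [+4]  conj(Y_{5,4})(Ω₁) = (-0.044937, 0.368982) ; Y_{5,4}(Ω₂) = (-0.146770, 0.193365) ; Δ = (-0.064753, -0.062845)
  [+5]  conj(Y_{5,5})(Ω₁) = (-0.139534, -0.084437) ; Y_{5,5}(Ω₂) = (-0.029914, 0.067190) ; Δ = (0.009847, -0.006850)
Σ over m = (-0.299057, 0.000000); ×(4π/11) → (-0.341642, 0.000000). Real part: -0.341642

-0.341642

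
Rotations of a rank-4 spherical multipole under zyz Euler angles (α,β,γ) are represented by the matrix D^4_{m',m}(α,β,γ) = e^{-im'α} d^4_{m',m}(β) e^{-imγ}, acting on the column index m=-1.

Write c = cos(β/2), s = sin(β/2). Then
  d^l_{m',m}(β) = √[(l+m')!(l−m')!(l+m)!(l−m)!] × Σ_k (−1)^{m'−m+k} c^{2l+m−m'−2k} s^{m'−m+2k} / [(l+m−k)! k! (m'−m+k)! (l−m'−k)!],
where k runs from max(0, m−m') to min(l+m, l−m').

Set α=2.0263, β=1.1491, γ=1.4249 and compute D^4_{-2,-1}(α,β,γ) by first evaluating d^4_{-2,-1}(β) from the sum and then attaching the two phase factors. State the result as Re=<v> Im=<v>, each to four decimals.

First d^4_{-2,-1}(β=1.1491), then the phase factors e^{-i(-2)α} and e^{-i(-1)γ}:
With c≡cos(β/2)=0.839437 and s≡sin(β/2)=0.543457, N=[2·720·6·120]^{1/2}=1018.233765
k: max(0,(-1)−(-2))=1 … min(4+(-1),4−(-2))=3
  k=1: (−1)^0·1018.2338/(240)·0.8394^7·0.5435^1 = +0.677202
  k=2: (−1)^1·1018.2338/(48)·0.8394^5·0.5435^3 = -1.419196
  k=3: (−1)^2·1018.2338/(72)·0.8394^3·0.5435^5 = +0.396557
d^4_{-2,-1}(1.1491) = +0.677202 -1.419196 +0.396557 = -0.345438
D = (-0.612950-0.790122i)·(-0.345438)·(+0.145379+0.989376i) = -0.239256+0.249166i

Re=-0.2393 Im=0.2492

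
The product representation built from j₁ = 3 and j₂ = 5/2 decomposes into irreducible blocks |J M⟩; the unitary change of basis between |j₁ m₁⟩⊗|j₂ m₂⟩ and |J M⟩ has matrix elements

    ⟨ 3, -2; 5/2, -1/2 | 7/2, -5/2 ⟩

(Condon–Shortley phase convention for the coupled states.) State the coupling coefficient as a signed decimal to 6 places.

−√(2/63) ≈ -0.178174

j₁+j₂−J=2  J+j₁−j₂=4  J−j₁+j₂=3  j₁+j₂+J+1=10
(j₁±m₁, j₂±m₂, J±M) = (1,5,2,3,1,6)
P² = 4608/7
sum k=1..2:
  [1] −1/48 = -1/48
  [2] +1/72 = 1/72
S = -1/144
C² = P²·S² = 2/63 ; C = -0.178174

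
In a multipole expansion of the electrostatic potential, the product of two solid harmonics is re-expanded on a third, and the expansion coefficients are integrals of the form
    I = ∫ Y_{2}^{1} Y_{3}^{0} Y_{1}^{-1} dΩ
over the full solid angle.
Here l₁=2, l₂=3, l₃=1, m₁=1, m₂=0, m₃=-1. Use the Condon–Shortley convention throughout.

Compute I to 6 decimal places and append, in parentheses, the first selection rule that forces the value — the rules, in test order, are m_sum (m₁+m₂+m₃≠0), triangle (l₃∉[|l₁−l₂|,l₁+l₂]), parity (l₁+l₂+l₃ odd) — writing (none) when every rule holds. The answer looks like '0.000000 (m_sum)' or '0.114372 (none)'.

Rules hold: Σm=0, L=6 even, 1≤1≤5.
N = 5·7·3 = 105
Δ = 4!·0!·2!/7! = 1/105
Racah Σ t=2..2: t=2:+1/4 = 1/4
⇒ 3j(2 3 1; 0 0 0)² = 3/35, sgn -1
Racah Σ t=1..1: t=1:−1/12 = -1/12
⇒ 3j(2 3 1; 1 0 -1)² = 1/35, sgn -1
4πI² = N·(3j₀)²·(3jₘ)² = 9/35
I = +1·√(0.257143/4π) = 0.14304817
No selection rule forces the value: the integral is nonzero (none).

0.143048 (none)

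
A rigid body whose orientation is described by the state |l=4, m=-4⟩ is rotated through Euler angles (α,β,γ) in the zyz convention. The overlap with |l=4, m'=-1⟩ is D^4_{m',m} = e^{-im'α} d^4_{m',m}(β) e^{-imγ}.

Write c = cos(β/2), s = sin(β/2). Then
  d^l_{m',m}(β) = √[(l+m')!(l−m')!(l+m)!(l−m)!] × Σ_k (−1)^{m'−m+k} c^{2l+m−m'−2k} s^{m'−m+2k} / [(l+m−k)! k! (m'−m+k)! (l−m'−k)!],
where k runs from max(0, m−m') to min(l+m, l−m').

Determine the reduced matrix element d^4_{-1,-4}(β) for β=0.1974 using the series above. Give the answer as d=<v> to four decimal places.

d^4_{-1,-4}(β=0.1974) via the finite sum:
Half-angle: c=0.995133, s=0.098540. N=√(6·120·1·40320)=5387.986637
k∈{0} keeps every argument non-negative
  k=0: (−1)^3·5387.9866/(720)·0.9951^5·0.0985^3 = -0.006988
d^4_{-1,-4}(0.1974) = -0.006988

d=-0.0070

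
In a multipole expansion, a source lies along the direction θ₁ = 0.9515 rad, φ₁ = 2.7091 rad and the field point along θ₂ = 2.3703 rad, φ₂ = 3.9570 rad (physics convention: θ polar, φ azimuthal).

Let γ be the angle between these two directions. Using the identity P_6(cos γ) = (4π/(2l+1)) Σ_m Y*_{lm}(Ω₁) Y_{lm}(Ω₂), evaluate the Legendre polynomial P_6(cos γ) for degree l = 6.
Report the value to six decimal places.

-0.005388

Term-by-term m-sum for l=6 (normalisation 4π/13 = 0.966644):
  term(m=-6) = (0.002797, -0.007286)   from Y*(Ω₁)=(-0.120306, -0.073205), Y(Ω₂)=(0.009925, 0.054522)
  term(m=-5) = (-0.068605, -0.002999)   from Y*(Ω₁)=(0.193960, 0.288642), Y(Ω₂)=(-0.117190, 0.158935)
  term(m=-4) = (0.045876, 0.160014)   from Y*(Ω₁)=(-0.067286, -0.419144), Y(Ω₂)=(-0.389301, 0.046956)
  term(m=-3) = (0.049913, -0.034302)   from Y*(Ω₁)=(-0.038921, 0.138839), Y(Ω₂)=(-0.322498, -0.269094)
  term(m=-2) = (0.016846, 0.012695)   from Y*(Ω₁)=(-0.184695, 0.216709), Y(Ω₂)=(-0.004444, -0.073948)
  term(m=-1) = (-0.029472, 0.088079)   from Y*(Ω₁)=(0.240748, -0.111139), Y(Ω₂)=(-0.240136, 0.254999)
  term(m=+0) = (-0.040283, 0.000000)   from Y*(Ω₁)=(0.219542, -0.000000), Y(Ω₂)=(-0.183486, 0.000000)
  term(m=+1) = (-0.029472, -0.088079)   from Y*(Ω₁)=(-0.240748, -0.111139), Y(Ω₂)=(0.240136, 0.254999)
  term(m=+2) = (0.016846, -0.012695)   from Y*(Ω₁)=(-0.184695, -0.216709), Y(Ω₂)=(-0.004444, 0.073948)
  term(m=+3) = (0.049913, 0.034302)   from Y*(Ω₁)=(0.038921, 0.138839), Y(Ω₂)=(0.322498, -0.269094)
  term(m=+4) = (0.045876, -0.160014)   from Y*(Ω₁)=(-0.067286, 0.419144), Y(Ω₂)=(-0.389301, -0.046956)
  term(m=+5) = (-0.068605, 0.002999)   from Y*(Ω₁)=(-0.193960, 0.288642), Y(Ω₂)=(0.117190, 0.158935)
  term(m=+6) = (0.002797, 0.007286)   from Y*(Ω₁)=(-0.120306, 0.073205), Y(Ω₂)=(0.009925, -0.054522)
Σ over m = (-0.005574, -0.000000); ×(4π/13) → (-0.005388, -0.000000). Real part: -0.005388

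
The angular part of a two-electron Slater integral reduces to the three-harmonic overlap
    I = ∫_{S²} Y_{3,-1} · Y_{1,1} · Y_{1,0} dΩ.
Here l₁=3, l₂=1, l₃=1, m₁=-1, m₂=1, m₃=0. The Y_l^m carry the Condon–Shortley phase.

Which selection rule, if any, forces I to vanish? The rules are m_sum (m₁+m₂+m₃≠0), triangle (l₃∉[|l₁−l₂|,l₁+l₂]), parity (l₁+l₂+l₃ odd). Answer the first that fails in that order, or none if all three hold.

triangle

Σmᵢ = 0  ✓
l₃∈[|l₁−l₂|,l₁+l₂]=[2,4] required, l₃=1 fails  ✗
Σlᵢ = 5 ⇒ odd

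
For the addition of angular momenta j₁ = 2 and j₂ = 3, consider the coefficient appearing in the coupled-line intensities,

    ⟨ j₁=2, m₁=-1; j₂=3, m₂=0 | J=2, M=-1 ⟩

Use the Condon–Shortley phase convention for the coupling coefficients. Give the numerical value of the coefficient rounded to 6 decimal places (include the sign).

+0.534522  (= +√(2/7))

triangle: 3!*1!*3!/8! = 36/40320
(j±m)!: 1!*3!*3!*3!*1!*3! = 1296
prefactor² = (2J+1)*Δ*N² = 81/14
  k=2: +1/(2!*1!*1!*1!*0!*2!) = 1/4
  k=3: −1/(3!*0!*0!*0!*1!*3!) = -1/36
Σ = 2/9  ⇒  CG² = 81/14*(2/9)² = 2/7
CG = +√(2/7) = +0.534522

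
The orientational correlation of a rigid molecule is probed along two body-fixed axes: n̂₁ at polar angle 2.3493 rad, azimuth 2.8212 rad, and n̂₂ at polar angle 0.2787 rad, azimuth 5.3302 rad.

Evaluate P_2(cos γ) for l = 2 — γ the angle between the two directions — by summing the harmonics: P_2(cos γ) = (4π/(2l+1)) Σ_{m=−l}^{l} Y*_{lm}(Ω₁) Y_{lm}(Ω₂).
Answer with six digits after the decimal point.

0.541045

Term-by-term m-sum for l=2 (normalisation 4π/5 = 2.513274):
  m=-2: (+0.156959-0.117054i) × (-0.009616+0.027608i) = +0.001722+0.005459i  (running Σ = +0.001722+0.005459i)
  m=-1: (+0.366583-0.121641i) × (+0.118360+0.166561i) = +0.063649+0.046661i  (running Σ = +0.065372+0.052120i)
  m=0: (+0.151173-0.000000i) × (+0.559173+0.000000i) = +0.084532+0.000000i  (running Σ = +0.149903+0.052120i)
  m=1: (-0.366583-0.121641i) × (-0.118360+0.166561i) = +0.063649-0.046661i  (running Σ = +0.213553+0.005459i)
  m=2: (+0.156959+0.117054i) × (-0.009616-0.027608i) = +0.001722-0.005459i  (running Σ = +0.215275-0.000000i)
Total Σ_m = +0.215275-0.000000i. Multiply by 2.513274: +0.541045-0.000000i. P_2(cos γ) = 0.541045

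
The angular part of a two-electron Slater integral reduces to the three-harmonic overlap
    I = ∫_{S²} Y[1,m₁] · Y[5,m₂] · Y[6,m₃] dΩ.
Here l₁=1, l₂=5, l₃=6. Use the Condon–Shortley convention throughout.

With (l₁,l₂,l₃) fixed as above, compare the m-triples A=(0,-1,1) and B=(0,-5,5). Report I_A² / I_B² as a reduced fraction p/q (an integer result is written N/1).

35/11

l's match ⇒ only the (l;m) 3-j factors differ between A and B.
A: triangle coeff Δ(1,5,6) = 1/858; Σ_t [0,0]: t=0:+1/17280 = 1/17280; (3j)²=35/858 [(1 5 6; 0 -1 1)], sign=-1
B: triangle coeff Δ(1,5,6) = 1/858; Σ_t [0,0]: t=0:+1/3628800 = 1/3628800; (3j)²=1/78 [(1 5 6; 0 -5 5)], sign=-1
I_A²/I_B² = (35/858)/(1/78) = 35/11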